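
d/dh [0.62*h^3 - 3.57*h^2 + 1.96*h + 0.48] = 1.86*h^2 - 7.14*h + 1.96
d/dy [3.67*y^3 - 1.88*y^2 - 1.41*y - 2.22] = 11.01*y^2 - 3.76*y - 1.41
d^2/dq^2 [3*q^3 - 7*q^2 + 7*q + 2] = 18*q - 14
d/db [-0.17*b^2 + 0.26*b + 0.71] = 0.26 - 0.34*b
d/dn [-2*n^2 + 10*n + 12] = 10 - 4*n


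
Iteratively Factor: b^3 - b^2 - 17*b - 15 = (b + 3)*(b^2 - 4*b - 5) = (b + 1)*(b + 3)*(b - 5)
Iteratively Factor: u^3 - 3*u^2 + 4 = (u + 1)*(u^2 - 4*u + 4) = (u - 2)*(u + 1)*(u - 2)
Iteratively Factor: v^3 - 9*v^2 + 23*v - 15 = (v - 1)*(v^2 - 8*v + 15) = (v - 3)*(v - 1)*(v - 5)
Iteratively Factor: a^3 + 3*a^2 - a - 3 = (a - 1)*(a^2 + 4*a + 3) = (a - 1)*(a + 3)*(a + 1)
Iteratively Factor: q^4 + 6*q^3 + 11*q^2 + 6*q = (q + 3)*(q^3 + 3*q^2 + 2*q) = (q + 1)*(q + 3)*(q^2 + 2*q) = (q + 1)*(q + 2)*(q + 3)*(q)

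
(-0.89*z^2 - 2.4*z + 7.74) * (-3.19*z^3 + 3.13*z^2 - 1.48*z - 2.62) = 2.8391*z^5 + 4.8703*z^4 - 30.8854*z^3 + 30.11*z^2 - 5.1672*z - 20.2788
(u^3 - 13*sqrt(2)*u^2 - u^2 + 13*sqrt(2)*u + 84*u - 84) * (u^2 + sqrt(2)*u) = u^5 - 12*sqrt(2)*u^4 - u^4 + 12*sqrt(2)*u^3 + 58*u^3 - 58*u^2 + 84*sqrt(2)*u^2 - 84*sqrt(2)*u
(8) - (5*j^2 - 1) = 9 - 5*j^2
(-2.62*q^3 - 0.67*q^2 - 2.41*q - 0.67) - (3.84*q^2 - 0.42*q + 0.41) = -2.62*q^3 - 4.51*q^2 - 1.99*q - 1.08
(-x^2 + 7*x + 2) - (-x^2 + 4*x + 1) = 3*x + 1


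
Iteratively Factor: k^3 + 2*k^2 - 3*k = (k + 3)*(k^2 - k) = (k - 1)*(k + 3)*(k)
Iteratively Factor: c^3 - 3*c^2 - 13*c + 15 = (c - 1)*(c^2 - 2*c - 15) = (c - 1)*(c + 3)*(c - 5)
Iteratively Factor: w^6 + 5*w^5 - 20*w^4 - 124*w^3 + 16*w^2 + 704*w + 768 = (w + 2)*(w^5 + 3*w^4 - 26*w^3 - 72*w^2 + 160*w + 384) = (w + 2)*(w + 4)*(w^4 - w^3 - 22*w^2 + 16*w + 96) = (w - 3)*(w + 2)*(w + 4)*(w^3 + 2*w^2 - 16*w - 32) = (w - 3)*(w + 2)^2*(w + 4)*(w^2 - 16) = (w - 3)*(w + 2)^2*(w + 4)^2*(w - 4)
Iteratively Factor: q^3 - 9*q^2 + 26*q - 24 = (q - 2)*(q^2 - 7*q + 12) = (q - 4)*(q - 2)*(q - 3)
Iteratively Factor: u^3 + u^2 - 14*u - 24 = (u + 3)*(u^2 - 2*u - 8) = (u - 4)*(u + 3)*(u + 2)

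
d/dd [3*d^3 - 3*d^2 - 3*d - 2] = 9*d^2 - 6*d - 3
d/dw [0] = 0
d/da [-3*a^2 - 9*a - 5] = -6*a - 9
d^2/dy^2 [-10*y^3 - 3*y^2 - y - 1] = -60*y - 6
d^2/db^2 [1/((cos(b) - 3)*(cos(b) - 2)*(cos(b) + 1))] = (-90*(1 - cos(b)^2)^2 + 12*sin(b)^6 + 3*cos(b)^6 + 44*cos(b)^5 + 2*cos(b)^3 - 139*cos(b)^2 - 54*cos(b) + 128)/((cos(b) - 3)^3*(cos(b) - 2)^3*(cos(b) + 1)^3)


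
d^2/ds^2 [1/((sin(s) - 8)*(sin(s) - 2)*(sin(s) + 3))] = (-9*sin(s)^6 + 77*sin(s)^5 - 156*sin(s)^4 + 26*sin(s)^3 - 1330*sin(s)^2 - 372*sin(s) + 1064)/((sin(s) - 8)^3*(sin(s) - 2)^3*(sin(s) + 3)^3)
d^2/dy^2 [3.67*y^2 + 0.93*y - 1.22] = 7.34000000000000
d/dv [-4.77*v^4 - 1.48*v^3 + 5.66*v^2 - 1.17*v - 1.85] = -19.08*v^3 - 4.44*v^2 + 11.32*v - 1.17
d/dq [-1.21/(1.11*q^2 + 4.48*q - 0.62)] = (2.6862*q + 5.4208)/(1.11*q^2 + 4.48*q - 0.62)^2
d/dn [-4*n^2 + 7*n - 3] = 7 - 8*n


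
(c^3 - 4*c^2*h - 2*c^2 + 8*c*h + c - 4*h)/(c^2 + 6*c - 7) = (c^2 - 4*c*h - c + 4*h)/(c + 7)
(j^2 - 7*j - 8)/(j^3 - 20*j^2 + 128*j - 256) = (j + 1)/(j^2 - 12*j + 32)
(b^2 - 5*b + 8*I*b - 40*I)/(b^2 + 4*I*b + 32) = (b - 5)/(b - 4*I)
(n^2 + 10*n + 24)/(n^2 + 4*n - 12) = (n + 4)/(n - 2)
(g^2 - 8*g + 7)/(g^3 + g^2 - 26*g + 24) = (g - 7)/(g^2 + 2*g - 24)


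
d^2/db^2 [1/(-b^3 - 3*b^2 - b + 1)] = 2*(3*(b + 1)*(b^3 + 3*b^2 + b - 1) - (3*b^2 + 6*b + 1)^2)/(b^3 + 3*b^2 + b - 1)^3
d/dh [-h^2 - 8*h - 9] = -2*h - 8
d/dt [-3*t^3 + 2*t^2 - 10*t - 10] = -9*t^2 + 4*t - 10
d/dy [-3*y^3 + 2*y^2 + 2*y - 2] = -9*y^2 + 4*y + 2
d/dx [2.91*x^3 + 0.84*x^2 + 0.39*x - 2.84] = 8.73*x^2 + 1.68*x + 0.39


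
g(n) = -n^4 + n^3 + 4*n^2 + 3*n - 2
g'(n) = -4*n^3 + 3*n^2 + 8*n + 3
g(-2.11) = -19.74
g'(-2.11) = 37.05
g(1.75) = 11.48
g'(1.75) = 4.75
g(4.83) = -325.75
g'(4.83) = -339.09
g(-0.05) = -2.14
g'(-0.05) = 2.61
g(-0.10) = -2.26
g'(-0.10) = 2.23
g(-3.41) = -140.58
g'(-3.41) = 169.21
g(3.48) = -47.64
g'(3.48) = -101.41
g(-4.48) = -427.89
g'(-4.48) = 387.03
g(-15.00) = -53147.00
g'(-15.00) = 14058.00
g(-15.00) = -53147.00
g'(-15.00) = 14058.00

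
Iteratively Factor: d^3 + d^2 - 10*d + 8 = (d - 1)*(d^2 + 2*d - 8) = (d - 1)*(d + 4)*(d - 2)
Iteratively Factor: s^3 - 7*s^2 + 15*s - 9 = (s - 3)*(s^2 - 4*s + 3) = (s - 3)*(s - 1)*(s - 3)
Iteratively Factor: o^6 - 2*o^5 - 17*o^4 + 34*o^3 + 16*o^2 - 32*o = (o)*(o^5 - 2*o^4 - 17*o^3 + 34*o^2 + 16*o - 32) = o*(o + 4)*(o^4 - 6*o^3 + 7*o^2 + 6*o - 8) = o*(o - 1)*(o + 4)*(o^3 - 5*o^2 + 2*o + 8) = o*(o - 4)*(o - 1)*(o + 4)*(o^2 - o - 2) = o*(o - 4)*(o - 1)*(o + 1)*(o + 4)*(o - 2)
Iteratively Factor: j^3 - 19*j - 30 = (j + 3)*(j^2 - 3*j - 10) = (j + 2)*(j + 3)*(j - 5)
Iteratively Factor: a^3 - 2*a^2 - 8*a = (a + 2)*(a^2 - 4*a) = (a - 4)*(a + 2)*(a)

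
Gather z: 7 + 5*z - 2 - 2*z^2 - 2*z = -2*z^2 + 3*z + 5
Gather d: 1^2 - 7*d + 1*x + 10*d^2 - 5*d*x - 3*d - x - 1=10*d^2 + d*(-5*x - 10)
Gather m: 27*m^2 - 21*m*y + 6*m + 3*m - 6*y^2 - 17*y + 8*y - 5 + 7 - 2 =27*m^2 + m*(9 - 21*y) - 6*y^2 - 9*y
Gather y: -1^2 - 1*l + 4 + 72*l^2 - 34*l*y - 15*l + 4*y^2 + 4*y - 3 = 72*l^2 - 16*l + 4*y^2 + y*(4 - 34*l)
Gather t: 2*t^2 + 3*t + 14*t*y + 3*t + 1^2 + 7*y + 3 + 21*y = 2*t^2 + t*(14*y + 6) + 28*y + 4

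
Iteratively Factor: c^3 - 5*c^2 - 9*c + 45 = (c - 3)*(c^2 - 2*c - 15) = (c - 5)*(c - 3)*(c + 3)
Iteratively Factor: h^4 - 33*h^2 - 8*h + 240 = (h - 5)*(h^3 + 5*h^2 - 8*h - 48) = (h - 5)*(h + 4)*(h^2 + h - 12) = (h - 5)*(h + 4)^2*(h - 3)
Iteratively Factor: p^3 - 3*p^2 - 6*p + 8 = (p - 4)*(p^2 + p - 2) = (p - 4)*(p + 2)*(p - 1)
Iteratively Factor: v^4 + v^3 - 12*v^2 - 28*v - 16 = (v - 4)*(v^3 + 5*v^2 + 8*v + 4) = (v - 4)*(v + 2)*(v^2 + 3*v + 2) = (v - 4)*(v + 2)^2*(v + 1)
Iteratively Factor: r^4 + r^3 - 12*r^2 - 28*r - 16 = (r + 1)*(r^3 - 12*r - 16) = (r + 1)*(r + 2)*(r^2 - 2*r - 8) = (r - 4)*(r + 1)*(r + 2)*(r + 2)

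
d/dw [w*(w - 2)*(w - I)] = w*(w - 2) + w*(w - I) + (w - 2)*(w - I)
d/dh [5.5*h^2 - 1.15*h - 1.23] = 11.0*h - 1.15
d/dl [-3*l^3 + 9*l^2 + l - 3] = -9*l^2 + 18*l + 1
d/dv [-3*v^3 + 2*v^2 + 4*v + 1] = -9*v^2 + 4*v + 4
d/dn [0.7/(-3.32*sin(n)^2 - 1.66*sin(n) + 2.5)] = (4.648*sin(n) + 1.162)*cos(n)/(3.32*sin(n)^2 + 1.66*sin(n) - 2.5)^2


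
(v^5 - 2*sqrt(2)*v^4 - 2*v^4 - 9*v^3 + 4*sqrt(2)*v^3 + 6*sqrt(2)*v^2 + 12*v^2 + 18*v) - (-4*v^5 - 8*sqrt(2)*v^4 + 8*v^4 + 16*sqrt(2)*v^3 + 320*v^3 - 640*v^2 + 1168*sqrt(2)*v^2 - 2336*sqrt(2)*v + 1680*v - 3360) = 5*v^5 - 10*v^4 + 6*sqrt(2)*v^4 - 329*v^3 - 12*sqrt(2)*v^3 - 1162*sqrt(2)*v^2 + 652*v^2 - 1662*v + 2336*sqrt(2)*v + 3360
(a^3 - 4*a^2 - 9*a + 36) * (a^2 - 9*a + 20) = a^5 - 13*a^4 + 47*a^3 + 37*a^2 - 504*a + 720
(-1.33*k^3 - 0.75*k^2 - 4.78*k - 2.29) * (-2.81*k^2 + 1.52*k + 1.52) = 3.7373*k^5 + 0.0858999999999996*k^4 + 10.2702*k^3 - 1.9707*k^2 - 10.7464*k - 3.4808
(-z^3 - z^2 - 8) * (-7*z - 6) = 7*z^4 + 13*z^3 + 6*z^2 + 56*z + 48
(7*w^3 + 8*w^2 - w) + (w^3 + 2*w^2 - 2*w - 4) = 8*w^3 + 10*w^2 - 3*w - 4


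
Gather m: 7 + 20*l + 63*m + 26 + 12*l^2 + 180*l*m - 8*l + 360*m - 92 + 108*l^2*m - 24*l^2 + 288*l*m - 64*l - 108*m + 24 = -12*l^2 - 52*l + m*(108*l^2 + 468*l + 315) - 35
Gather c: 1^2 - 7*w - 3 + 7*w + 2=0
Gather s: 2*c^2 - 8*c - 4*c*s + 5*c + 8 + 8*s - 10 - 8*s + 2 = 2*c^2 - 4*c*s - 3*c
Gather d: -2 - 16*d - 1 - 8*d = -24*d - 3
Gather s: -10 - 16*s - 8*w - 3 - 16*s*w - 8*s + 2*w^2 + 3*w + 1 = s*(-16*w - 24) + 2*w^2 - 5*w - 12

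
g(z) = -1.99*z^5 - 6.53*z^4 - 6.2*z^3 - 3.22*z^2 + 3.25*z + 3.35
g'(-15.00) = -419648.90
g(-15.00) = 1200730.10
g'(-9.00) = -47685.86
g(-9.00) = 78897.26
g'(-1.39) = 9.27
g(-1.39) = -4.79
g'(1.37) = -142.70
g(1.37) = -46.79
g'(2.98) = -1657.02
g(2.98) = -1162.26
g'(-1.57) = 8.14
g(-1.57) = -6.39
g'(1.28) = -116.95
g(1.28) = -35.13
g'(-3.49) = -566.63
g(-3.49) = 277.92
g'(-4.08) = -1263.27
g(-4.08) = 797.95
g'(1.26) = -111.72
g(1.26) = -32.85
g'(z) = -9.95*z^4 - 26.12*z^3 - 18.6*z^2 - 6.44*z + 3.25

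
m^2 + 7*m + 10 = (m + 2)*(m + 5)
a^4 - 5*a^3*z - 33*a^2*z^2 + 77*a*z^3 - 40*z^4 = (a - 8*z)*(a - z)^2*(a + 5*z)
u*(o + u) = o*u + u^2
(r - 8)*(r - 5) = r^2 - 13*r + 40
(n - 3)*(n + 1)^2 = n^3 - n^2 - 5*n - 3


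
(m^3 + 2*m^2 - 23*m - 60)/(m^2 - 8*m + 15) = (m^2 + 7*m + 12)/(m - 3)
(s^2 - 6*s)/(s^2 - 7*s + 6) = s/(s - 1)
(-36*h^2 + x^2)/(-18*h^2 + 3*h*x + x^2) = (-6*h + x)/(-3*h + x)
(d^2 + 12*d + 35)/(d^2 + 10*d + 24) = (d^2 + 12*d + 35)/(d^2 + 10*d + 24)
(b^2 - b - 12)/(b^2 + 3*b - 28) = (b + 3)/(b + 7)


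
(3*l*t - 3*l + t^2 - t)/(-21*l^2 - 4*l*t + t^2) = (t - 1)/(-7*l + t)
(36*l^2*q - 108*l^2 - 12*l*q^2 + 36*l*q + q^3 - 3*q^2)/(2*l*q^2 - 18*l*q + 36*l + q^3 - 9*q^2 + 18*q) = (36*l^2 - 12*l*q + q^2)/(2*l*q - 12*l + q^2 - 6*q)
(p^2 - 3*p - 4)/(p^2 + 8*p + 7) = (p - 4)/(p + 7)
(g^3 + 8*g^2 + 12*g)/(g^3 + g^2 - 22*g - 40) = g*(g + 6)/(g^2 - g - 20)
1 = 1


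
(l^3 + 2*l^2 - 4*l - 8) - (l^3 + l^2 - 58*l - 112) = l^2 + 54*l + 104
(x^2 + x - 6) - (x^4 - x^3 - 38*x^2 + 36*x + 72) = -x^4 + x^3 + 39*x^2 - 35*x - 78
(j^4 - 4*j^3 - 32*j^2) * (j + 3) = j^5 - j^4 - 44*j^3 - 96*j^2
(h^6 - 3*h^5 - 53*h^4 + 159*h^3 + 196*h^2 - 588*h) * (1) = h^6 - 3*h^5 - 53*h^4 + 159*h^3 + 196*h^2 - 588*h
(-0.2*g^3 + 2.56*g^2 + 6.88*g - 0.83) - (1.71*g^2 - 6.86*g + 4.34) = -0.2*g^3 + 0.85*g^2 + 13.74*g - 5.17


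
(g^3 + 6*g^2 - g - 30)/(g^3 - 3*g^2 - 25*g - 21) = (g^2 + 3*g - 10)/(g^2 - 6*g - 7)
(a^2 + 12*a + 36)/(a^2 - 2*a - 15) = (a^2 + 12*a + 36)/(a^2 - 2*a - 15)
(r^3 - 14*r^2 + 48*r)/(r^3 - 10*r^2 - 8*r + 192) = r/(r + 4)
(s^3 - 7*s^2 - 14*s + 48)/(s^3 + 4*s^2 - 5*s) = (s^3 - 7*s^2 - 14*s + 48)/(s*(s^2 + 4*s - 5))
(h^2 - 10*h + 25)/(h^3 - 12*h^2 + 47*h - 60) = (h - 5)/(h^2 - 7*h + 12)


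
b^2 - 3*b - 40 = (b - 8)*(b + 5)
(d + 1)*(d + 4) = d^2 + 5*d + 4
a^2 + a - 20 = (a - 4)*(a + 5)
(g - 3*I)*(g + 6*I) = g^2 + 3*I*g + 18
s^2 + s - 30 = (s - 5)*(s + 6)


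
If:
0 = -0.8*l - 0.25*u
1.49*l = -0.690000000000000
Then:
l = -0.46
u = 1.48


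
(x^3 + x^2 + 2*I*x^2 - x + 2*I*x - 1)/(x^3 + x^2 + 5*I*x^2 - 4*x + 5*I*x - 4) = (x + I)/(x + 4*I)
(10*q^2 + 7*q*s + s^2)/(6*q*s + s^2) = (10*q^2 + 7*q*s + s^2)/(s*(6*q + s))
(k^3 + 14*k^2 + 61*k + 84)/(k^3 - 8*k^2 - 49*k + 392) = (k^2 + 7*k + 12)/(k^2 - 15*k + 56)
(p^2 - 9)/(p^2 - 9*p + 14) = (p^2 - 9)/(p^2 - 9*p + 14)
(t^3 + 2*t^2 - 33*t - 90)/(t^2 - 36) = (t^2 + 8*t + 15)/(t + 6)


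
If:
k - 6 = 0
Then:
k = 6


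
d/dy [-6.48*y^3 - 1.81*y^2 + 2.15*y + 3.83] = -19.44*y^2 - 3.62*y + 2.15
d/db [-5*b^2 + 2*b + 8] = 2 - 10*b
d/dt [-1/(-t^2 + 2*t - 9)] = 2*(1 - t)/(t^2 - 2*t + 9)^2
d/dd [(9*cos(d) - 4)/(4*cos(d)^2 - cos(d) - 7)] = (-36*sin(d)^2 - 32*cos(d) + 103)*sin(d)/(-4*cos(d)^2 + cos(d) + 7)^2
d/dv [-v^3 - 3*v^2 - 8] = 3*v*(-v - 2)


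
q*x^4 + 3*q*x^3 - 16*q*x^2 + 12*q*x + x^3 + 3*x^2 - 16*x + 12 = (x - 2)*(x - 1)*(x + 6)*(q*x + 1)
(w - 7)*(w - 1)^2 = w^3 - 9*w^2 + 15*w - 7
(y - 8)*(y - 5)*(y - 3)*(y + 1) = y^4 - 15*y^3 + 63*y^2 - 41*y - 120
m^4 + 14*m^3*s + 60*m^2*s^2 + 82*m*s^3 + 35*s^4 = (m + s)^2*(m + 5*s)*(m + 7*s)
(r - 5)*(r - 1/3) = r^2 - 16*r/3 + 5/3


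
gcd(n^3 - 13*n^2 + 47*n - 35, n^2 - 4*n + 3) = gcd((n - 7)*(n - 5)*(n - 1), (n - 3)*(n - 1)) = n - 1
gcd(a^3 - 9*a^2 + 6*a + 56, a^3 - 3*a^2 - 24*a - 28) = a^2 - 5*a - 14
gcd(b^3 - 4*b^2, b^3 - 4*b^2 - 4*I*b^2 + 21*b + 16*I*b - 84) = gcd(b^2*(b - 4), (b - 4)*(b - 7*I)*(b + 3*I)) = b - 4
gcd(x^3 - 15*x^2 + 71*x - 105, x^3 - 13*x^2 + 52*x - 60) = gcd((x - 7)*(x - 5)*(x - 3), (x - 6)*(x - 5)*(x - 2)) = x - 5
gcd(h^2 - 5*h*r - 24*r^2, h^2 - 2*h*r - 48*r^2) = -h + 8*r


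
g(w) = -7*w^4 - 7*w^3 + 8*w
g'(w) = -28*w^3 - 21*w^2 + 8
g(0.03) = 0.24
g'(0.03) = 7.98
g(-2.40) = -154.68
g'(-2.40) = 274.11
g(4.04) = -2294.02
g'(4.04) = -2181.05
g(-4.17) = -1642.39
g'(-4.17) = 1673.16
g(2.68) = -474.41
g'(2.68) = -681.80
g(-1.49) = -23.27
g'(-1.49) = 54.00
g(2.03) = -161.19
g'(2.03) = -312.77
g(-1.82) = -49.16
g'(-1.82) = 107.24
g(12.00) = -157152.00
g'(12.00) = -51400.00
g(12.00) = -157152.00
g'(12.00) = -51400.00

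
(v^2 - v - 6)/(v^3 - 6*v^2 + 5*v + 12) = (v + 2)/(v^2 - 3*v - 4)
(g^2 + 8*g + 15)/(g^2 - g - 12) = (g + 5)/(g - 4)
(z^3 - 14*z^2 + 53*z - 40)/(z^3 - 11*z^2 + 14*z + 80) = (z - 1)/(z + 2)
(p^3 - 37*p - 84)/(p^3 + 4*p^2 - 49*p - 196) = (p + 3)/(p + 7)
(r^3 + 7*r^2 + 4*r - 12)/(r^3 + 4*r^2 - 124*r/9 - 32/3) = 9*(r^2 + r - 2)/(9*r^2 - 18*r - 16)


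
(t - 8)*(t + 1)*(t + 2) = t^3 - 5*t^2 - 22*t - 16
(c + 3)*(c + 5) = c^2 + 8*c + 15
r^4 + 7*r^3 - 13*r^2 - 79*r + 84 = (r - 3)*(r - 1)*(r + 4)*(r + 7)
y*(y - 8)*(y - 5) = y^3 - 13*y^2 + 40*y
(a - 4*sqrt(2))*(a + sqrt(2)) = a^2 - 3*sqrt(2)*a - 8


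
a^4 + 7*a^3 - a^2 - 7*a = a*(a - 1)*(a + 1)*(a + 7)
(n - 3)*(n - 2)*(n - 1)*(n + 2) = n^4 - 4*n^3 - n^2 + 16*n - 12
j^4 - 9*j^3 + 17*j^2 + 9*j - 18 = (j - 6)*(j - 3)*(j - 1)*(j + 1)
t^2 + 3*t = t*(t + 3)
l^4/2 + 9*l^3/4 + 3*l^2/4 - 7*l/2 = l*(l/2 + 1)*(l - 1)*(l + 7/2)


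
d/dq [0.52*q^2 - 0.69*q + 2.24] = 1.04*q - 0.69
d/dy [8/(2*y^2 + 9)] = -32*y/(2*y^2 + 9)^2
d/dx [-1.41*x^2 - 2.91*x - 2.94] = -2.82*x - 2.91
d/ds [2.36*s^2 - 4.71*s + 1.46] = 4.72*s - 4.71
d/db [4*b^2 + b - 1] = 8*b + 1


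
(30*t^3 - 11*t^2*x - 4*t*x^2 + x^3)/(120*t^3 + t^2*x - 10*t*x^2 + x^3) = (-2*t + x)/(-8*t + x)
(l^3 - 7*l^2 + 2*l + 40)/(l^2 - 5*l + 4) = (l^2 - 3*l - 10)/(l - 1)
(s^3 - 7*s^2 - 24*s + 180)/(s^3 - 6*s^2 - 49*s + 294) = (s^2 - s - 30)/(s^2 - 49)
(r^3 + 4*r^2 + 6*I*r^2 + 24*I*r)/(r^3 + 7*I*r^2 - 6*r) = (r + 4)/(r + I)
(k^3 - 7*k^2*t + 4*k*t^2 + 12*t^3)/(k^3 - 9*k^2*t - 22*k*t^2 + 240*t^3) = (-k^2 + k*t + 2*t^2)/(-k^2 + 3*k*t + 40*t^2)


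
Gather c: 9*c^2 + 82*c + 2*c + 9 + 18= 9*c^2 + 84*c + 27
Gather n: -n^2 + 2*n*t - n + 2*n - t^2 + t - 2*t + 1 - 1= -n^2 + n*(2*t + 1) - t^2 - t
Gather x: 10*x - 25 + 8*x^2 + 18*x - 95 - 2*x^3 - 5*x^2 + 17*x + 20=-2*x^3 + 3*x^2 + 45*x - 100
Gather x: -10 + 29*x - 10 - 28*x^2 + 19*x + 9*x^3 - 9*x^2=9*x^3 - 37*x^2 + 48*x - 20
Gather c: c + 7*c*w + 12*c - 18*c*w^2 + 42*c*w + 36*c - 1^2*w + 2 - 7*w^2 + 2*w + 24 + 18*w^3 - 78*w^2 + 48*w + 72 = c*(-18*w^2 + 49*w + 49) + 18*w^3 - 85*w^2 + 49*w + 98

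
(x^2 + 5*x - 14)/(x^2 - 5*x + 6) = (x + 7)/(x - 3)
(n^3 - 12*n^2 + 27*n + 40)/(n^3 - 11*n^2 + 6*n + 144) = (n^2 - 4*n - 5)/(n^2 - 3*n - 18)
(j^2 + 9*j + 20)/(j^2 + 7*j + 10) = (j + 4)/(j + 2)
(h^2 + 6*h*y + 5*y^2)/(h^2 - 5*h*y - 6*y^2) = (-h - 5*y)/(-h + 6*y)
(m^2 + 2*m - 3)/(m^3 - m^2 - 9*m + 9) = 1/(m - 3)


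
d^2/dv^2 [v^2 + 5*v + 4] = 2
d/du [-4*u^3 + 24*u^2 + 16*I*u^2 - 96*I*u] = -12*u^2 + u*(48 + 32*I) - 96*I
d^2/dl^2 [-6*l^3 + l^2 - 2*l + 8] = 2 - 36*l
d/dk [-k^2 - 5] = -2*k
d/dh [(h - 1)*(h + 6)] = 2*h + 5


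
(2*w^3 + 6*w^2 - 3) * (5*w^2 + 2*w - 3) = 10*w^5 + 34*w^4 + 6*w^3 - 33*w^2 - 6*w + 9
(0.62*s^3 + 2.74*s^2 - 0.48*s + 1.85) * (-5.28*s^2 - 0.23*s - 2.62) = -3.2736*s^5 - 14.6098*s^4 + 0.2798*s^3 - 16.8364*s^2 + 0.8321*s - 4.847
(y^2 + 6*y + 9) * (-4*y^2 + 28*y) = -4*y^4 + 4*y^3 + 132*y^2 + 252*y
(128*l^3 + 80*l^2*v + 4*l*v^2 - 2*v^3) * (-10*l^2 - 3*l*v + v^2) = -1280*l^5 - 1184*l^4*v - 152*l^3*v^2 + 88*l^2*v^3 + 10*l*v^4 - 2*v^5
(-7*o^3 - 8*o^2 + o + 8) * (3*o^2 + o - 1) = -21*o^5 - 31*o^4 + 2*o^3 + 33*o^2 + 7*o - 8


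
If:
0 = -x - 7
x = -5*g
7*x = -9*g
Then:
No Solution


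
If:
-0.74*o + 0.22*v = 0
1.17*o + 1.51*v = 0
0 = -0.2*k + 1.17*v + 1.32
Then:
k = 6.60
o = 0.00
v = 0.00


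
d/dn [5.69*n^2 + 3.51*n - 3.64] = 11.38*n + 3.51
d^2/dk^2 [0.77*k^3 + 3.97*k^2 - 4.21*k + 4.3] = 4.62*k + 7.94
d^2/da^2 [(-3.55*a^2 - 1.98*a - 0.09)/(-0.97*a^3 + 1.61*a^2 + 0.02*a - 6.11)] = (6.68039*a^6 + 11.177892*a^5 - 17.123604*a^4 - 286.692918*a^3 + 70.101096*a^2 + 113.681718*a + 267.312572)/(0.912673*a^9 - 4.544547*a^8 + 7.486557*a^7 + 13.26082*a^6 - 57.406284*a^5 + 46.800057*a^4 + 109.816855*a^3 - 180.306711*a^2 - 2.239926*a + 228.099131)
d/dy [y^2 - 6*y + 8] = 2*y - 6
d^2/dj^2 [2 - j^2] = -2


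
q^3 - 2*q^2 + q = q*(q - 1)^2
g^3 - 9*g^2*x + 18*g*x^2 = g*(g - 6*x)*(g - 3*x)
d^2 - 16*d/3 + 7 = (d - 3)*(d - 7/3)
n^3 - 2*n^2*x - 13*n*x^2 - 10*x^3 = (n - 5*x)*(n + x)*(n + 2*x)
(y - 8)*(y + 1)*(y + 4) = y^3 - 3*y^2 - 36*y - 32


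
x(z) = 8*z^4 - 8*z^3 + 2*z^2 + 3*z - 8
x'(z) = 32*z^3 - 24*z^2 + 4*z + 3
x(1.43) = 10.44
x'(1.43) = 53.22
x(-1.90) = 152.65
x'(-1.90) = -310.73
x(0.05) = -7.85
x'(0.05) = 3.14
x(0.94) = -3.81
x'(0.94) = 12.13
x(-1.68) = 94.27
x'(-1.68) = -223.19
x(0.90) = -4.26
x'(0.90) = 10.49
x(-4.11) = 2851.61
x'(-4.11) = -2640.50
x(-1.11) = 14.22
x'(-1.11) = -74.77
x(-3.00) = 865.00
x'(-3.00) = -1089.00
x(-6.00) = 12142.00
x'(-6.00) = -7797.00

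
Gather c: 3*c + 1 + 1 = 3*c + 2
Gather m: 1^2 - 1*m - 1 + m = 0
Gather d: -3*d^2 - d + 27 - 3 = -3*d^2 - d + 24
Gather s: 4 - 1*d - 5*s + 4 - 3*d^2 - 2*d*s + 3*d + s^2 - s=-3*d^2 + 2*d + s^2 + s*(-2*d - 6) + 8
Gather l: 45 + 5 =50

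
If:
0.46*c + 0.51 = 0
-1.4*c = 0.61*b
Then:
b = 2.54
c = -1.11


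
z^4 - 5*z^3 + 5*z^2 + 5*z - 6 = (z - 3)*(z - 2)*(z - 1)*(z + 1)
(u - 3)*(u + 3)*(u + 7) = u^3 + 7*u^2 - 9*u - 63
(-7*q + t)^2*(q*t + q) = 49*q^3*t + 49*q^3 - 14*q^2*t^2 - 14*q^2*t + q*t^3 + q*t^2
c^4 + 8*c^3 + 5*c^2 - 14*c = c*(c - 1)*(c + 2)*(c + 7)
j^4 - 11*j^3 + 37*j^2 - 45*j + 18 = (j - 6)*(j - 3)*(j - 1)^2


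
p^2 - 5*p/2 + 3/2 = (p - 3/2)*(p - 1)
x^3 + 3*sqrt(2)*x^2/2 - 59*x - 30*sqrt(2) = (x - 5*sqrt(2))*(x + sqrt(2)/2)*(x + 6*sqrt(2))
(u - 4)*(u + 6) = u^2 + 2*u - 24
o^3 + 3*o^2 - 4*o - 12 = (o - 2)*(o + 2)*(o + 3)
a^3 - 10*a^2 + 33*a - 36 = (a - 4)*(a - 3)^2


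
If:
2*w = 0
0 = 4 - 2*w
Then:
No Solution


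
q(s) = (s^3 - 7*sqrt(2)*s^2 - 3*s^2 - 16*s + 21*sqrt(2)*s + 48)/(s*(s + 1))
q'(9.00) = 0.61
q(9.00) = -1.61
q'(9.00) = 0.61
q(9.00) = -1.61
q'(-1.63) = 34.34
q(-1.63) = -12.59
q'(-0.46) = -155.88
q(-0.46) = -156.49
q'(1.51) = -16.81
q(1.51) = 11.27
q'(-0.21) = -1054.75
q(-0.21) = -268.51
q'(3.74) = -1.52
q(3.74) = -1.63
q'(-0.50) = -109.39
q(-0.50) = -151.20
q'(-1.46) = 74.90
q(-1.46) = -3.88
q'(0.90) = -52.61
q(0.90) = 29.60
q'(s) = (3*s^2 - 14*sqrt(2)*s - 6*s - 16 + 21*sqrt(2))/(s*(s + 1)) - (s^3 - 7*sqrt(2)*s^2 - 3*s^2 - 16*s + 21*sqrt(2)*s + 48)/(s*(s + 1)^2) - (s^3 - 7*sqrt(2)*s^2 - 3*s^2 - 16*s + 21*sqrt(2)*s + 48)/(s^2*(s + 1)) = (s^4 + 2*s^3 - 28*sqrt(2)*s^2 + 13*s^2 - 96*s - 48)/(s^2*(s^2 + 2*s + 1))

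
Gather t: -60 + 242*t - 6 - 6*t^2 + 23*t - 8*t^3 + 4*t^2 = -8*t^3 - 2*t^2 + 265*t - 66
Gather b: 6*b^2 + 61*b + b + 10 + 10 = 6*b^2 + 62*b + 20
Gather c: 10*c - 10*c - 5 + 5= 0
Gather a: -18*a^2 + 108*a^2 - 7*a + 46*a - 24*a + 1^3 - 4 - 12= 90*a^2 + 15*a - 15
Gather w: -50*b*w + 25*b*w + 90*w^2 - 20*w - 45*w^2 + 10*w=45*w^2 + w*(-25*b - 10)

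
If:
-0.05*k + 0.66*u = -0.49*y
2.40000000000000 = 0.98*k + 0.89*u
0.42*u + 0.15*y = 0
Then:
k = 2.62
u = -0.18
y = 0.51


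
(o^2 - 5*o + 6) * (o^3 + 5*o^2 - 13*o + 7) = o^5 - 32*o^3 + 102*o^2 - 113*o + 42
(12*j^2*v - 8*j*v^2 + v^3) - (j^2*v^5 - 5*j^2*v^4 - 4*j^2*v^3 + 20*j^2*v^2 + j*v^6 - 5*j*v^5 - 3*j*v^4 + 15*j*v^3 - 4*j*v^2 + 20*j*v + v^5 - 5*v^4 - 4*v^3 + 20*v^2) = -j^2*v^5 + 5*j^2*v^4 + 4*j^2*v^3 - 20*j^2*v^2 + 12*j^2*v - j*v^6 + 5*j*v^5 + 3*j*v^4 - 15*j*v^3 - 4*j*v^2 - 20*j*v - v^5 + 5*v^4 + 5*v^3 - 20*v^2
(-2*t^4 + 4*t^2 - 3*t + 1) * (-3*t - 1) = 6*t^5 + 2*t^4 - 12*t^3 + 5*t^2 - 1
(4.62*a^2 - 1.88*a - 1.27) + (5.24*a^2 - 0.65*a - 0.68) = 9.86*a^2 - 2.53*a - 1.95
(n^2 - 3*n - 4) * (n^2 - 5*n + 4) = n^4 - 8*n^3 + 15*n^2 + 8*n - 16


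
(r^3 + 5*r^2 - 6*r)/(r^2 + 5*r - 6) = r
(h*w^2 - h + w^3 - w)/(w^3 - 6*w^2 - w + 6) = (h + w)/(w - 6)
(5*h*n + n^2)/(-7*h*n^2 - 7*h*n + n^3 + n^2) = (-5*h - n)/(7*h*n + 7*h - n^2 - n)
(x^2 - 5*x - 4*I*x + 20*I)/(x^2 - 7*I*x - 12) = (x - 5)/(x - 3*I)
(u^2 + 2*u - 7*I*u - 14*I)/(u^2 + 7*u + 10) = (u - 7*I)/(u + 5)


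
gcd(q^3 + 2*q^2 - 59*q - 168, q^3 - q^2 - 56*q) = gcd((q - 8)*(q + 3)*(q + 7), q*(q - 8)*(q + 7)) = q^2 - q - 56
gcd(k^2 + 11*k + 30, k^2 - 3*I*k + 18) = 1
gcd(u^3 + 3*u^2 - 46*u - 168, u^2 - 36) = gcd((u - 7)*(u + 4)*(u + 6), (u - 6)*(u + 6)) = u + 6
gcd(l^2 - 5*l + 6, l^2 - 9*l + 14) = l - 2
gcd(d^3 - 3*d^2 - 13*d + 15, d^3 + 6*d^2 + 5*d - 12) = d^2 + 2*d - 3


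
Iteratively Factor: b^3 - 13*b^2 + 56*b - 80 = (b - 4)*(b^2 - 9*b + 20) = (b - 5)*(b - 4)*(b - 4)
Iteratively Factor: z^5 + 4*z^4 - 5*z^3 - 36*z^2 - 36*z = (z + 2)*(z^4 + 2*z^3 - 9*z^2 - 18*z) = z*(z + 2)*(z^3 + 2*z^2 - 9*z - 18) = z*(z + 2)*(z + 3)*(z^2 - z - 6) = z*(z + 2)^2*(z + 3)*(z - 3)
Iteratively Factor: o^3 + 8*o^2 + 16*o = (o + 4)*(o^2 + 4*o) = o*(o + 4)*(o + 4)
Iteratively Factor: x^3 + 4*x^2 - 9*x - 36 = (x - 3)*(x^2 + 7*x + 12) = (x - 3)*(x + 3)*(x + 4)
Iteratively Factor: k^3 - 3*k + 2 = (k - 1)*(k^2 + k - 2) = (k - 1)*(k + 2)*(k - 1)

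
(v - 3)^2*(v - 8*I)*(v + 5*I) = v^4 - 6*v^3 - 3*I*v^3 + 49*v^2 + 18*I*v^2 - 240*v - 27*I*v + 360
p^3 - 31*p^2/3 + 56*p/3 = p*(p - 8)*(p - 7/3)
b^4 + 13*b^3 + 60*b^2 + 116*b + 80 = (b + 2)^2*(b + 4)*(b + 5)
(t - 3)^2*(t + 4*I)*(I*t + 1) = I*t^4 - 3*t^3 - 6*I*t^3 + 18*t^2 + 13*I*t^2 - 27*t - 24*I*t + 36*I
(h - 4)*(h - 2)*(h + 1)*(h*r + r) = h^4*r - 4*h^3*r - 3*h^2*r + 10*h*r + 8*r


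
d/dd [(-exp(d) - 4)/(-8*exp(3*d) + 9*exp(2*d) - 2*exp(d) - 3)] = (-16*exp(3*d) - 87*exp(2*d) + 72*exp(d) - 5)*exp(d)/(64*exp(6*d) - 144*exp(5*d) + 113*exp(4*d) + 12*exp(3*d) - 50*exp(2*d) + 12*exp(d) + 9)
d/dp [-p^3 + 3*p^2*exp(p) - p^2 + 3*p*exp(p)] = 3*p^2*exp(p) - 3*p^2 + 9*p*exp(p) - 2*p + 3*exp(p)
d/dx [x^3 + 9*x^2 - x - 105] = 3*x^2 + 18*x - 1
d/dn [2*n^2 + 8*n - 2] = 4*n + 8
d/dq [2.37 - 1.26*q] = -1.26000000000000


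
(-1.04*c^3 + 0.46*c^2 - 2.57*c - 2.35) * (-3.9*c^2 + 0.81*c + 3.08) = 4.056*c^5 - 2.6364*c^4 + 7.1924*c^3 + 8.5001*c^2 - 9.8191*c - 7.238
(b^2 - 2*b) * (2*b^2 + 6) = 2*b^4 - 4*b^3 + 6*b^2 - 12*b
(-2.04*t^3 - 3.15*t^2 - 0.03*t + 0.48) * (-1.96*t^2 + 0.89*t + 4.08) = 3.9984*t^5 + 4.3584*t^4 - 11.0679*t^3 - 13.8195*t^2 + 0.3048*t + 1.9584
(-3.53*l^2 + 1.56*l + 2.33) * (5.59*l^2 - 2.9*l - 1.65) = -19.7327*l^4 + 18.9574*l^3 + 14.3252*l^2 - 9.331*l - 3.8445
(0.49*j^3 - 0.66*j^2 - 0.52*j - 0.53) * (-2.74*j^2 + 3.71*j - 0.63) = -1.3426*j^5 + 3.6263*j^4 - 1.3325*j^3 - 0.0611999999999999*j^2 - 1.6387*j + 0.3339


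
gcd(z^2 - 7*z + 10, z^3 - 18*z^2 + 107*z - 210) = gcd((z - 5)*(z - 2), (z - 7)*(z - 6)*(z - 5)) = z - 5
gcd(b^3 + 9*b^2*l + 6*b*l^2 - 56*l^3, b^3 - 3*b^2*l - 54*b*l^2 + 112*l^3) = b^2 + 5*b*l - 14*l^2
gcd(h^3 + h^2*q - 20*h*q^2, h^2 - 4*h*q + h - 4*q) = -h + 4*q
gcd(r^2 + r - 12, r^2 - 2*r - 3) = r - 3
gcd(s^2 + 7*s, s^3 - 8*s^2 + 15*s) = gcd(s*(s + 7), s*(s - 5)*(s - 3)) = s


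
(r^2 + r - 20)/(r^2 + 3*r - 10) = (r - 4)/(r - 2)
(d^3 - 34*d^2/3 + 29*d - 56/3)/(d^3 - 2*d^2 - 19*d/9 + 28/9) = 3*(d - 8)/(3*d + 4)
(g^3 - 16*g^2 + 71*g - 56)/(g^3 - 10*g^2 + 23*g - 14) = (g - 8)/(g - 2)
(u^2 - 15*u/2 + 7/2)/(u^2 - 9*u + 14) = (u - 1/2)/(u - 2)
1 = 1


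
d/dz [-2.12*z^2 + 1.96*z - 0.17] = 1.96 - 4.24*z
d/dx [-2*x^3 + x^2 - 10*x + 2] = -6*x^2 + 2*x - 10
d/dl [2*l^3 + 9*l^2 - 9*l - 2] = 6*l^2 + 18*l - 9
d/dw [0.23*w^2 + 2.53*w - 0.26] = 0.46*w + 2.53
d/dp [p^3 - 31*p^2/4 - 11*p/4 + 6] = 3*p^2 - 31*p/2 - 11/4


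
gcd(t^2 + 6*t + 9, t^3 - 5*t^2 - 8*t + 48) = t + 3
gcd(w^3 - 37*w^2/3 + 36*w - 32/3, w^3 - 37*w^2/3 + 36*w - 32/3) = w^3 - 37*w^2/3 + 36*w - 32/3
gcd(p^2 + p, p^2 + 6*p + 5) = p + 1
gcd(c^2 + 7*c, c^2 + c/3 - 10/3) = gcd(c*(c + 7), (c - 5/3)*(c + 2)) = 1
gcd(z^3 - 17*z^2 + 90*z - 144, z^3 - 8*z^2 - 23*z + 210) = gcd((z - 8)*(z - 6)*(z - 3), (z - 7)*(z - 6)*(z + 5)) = z - 6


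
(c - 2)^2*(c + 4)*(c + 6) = c^4 + 6*c^3 - 12*c^2 - 56*c + 96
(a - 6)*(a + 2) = a^2 - 4*a - 12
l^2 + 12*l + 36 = (l + 6)^2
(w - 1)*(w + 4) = w^2 + 3*w - 4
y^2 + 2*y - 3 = (y - 1)*(y + 3)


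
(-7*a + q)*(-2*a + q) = 14*a^2 - 9*a*q + q^2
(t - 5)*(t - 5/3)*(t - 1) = t^3 - 23*t^2/3 + 15*t - 25/3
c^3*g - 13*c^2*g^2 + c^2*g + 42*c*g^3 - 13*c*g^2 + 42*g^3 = (c - 7*g)*(c - 6*g)*(c*g + g)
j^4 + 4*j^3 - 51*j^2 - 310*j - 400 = (j - 8)*(j + 2)*(j + 5)^2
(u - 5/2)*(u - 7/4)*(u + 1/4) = u^3 - 4*u^2 + 53*u/16 + 35/32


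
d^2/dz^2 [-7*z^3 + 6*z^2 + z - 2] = 12 - 42*z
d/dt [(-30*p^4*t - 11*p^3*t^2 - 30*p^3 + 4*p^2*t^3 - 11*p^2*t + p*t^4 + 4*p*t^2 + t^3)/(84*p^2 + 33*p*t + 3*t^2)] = (-840*p^6 - 616*p^5*t + 245*p^4*t^2 + 22*p^4 + 200*p^3*t^3 + 284*p^3*t + 37*p^2*t^4 + 139*p^2*t^2 + 2*p*t^5 + 22*p*t^3 + t^4)/(3*(784*p^4 + 616*p^3*t + 177*p^2*t^2 + 22*p*t^3 + t^4))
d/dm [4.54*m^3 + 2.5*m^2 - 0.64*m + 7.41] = 13.62*m^2 + 5.0*m - 0.64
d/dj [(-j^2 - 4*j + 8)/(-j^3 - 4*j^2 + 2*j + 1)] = (-j^4 - 8*j^3 + 6*j^2 + 62*j - 20)/(j^6 + 8*j^5 + 12*j^4 - 18*j^3 - 4*j^2 + 4*j + 1)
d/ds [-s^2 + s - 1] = 1 - 2*s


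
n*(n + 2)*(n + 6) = n^3 + 8*n^2 + 12*n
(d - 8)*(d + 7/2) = d^2 - 9*d/2 - 28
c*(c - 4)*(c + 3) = c^3 - c^2 - 12*c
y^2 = y^2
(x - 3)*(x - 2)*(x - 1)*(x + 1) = x^4 - 5*x^3 + 5*x^2 + 5*x - 6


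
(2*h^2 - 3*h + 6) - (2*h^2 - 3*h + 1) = 5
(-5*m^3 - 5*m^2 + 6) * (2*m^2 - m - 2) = -10*m^5 - 5*m^4 + 15*m^3 + 22*m^2 - 6*m - 12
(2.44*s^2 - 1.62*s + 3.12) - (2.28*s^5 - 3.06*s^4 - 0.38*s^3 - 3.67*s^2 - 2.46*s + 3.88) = -2.28*s^5 + 3.06*s^4 + 0.38*s^3 + 6.11*s^2 + 0.84*s - 0.76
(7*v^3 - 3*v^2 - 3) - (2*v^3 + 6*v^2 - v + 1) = 5*v^3 - 9*v^2 + v - 4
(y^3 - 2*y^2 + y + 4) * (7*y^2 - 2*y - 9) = 7*y^5 - 16*y^4 + 2*y^3 + 44*y^2 - 17*y - 36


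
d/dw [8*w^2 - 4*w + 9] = 16*w - 4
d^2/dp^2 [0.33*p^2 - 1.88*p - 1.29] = 0.660000000000000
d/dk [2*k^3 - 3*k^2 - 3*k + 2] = 6*k^2 - 6*k - 3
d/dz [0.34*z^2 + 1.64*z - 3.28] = 0.68*z + 1.64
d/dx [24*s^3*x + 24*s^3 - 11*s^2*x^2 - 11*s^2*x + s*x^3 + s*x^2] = s*(24*s^2 - 22*s*x - 11*s + 3*x^2 + 2*x)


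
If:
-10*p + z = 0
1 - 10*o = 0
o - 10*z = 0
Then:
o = 1/10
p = 1/1000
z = 1/100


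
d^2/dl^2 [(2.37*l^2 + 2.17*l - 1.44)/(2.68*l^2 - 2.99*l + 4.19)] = (69.154184*l^3 - 221.73516*l^2 - 76.970136*l + 144.180476)/(19.248832*l^6 - 64.426128*l^5 + 162.161172*l^4 - 228.182747*l^3 + 253.528101*l^2 - 157.478217*l + 73.560059)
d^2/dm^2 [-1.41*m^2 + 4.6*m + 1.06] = -2.82000000000000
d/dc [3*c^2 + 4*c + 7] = 6*c + 4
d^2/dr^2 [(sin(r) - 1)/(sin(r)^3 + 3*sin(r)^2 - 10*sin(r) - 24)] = (-4*sin(r)^7 - 10*sin(r)^5 - 320*sin(r)^4 - 316*sin(r)^3 + 922*sin(r)^2 - 348*sin(r) - 824)/(sin(r)^3 + 3*sin(r)^2 - 10*sin(r) - 24)^3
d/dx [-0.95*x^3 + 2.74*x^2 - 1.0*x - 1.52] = -2.85*x^2 + 5.48*x - 1.0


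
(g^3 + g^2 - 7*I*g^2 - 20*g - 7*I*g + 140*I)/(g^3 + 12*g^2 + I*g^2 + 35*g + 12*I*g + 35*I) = (g^2 - g*(4 + 7*I) + 28*I)/(g^2 + g*(7 + I) + 7*I)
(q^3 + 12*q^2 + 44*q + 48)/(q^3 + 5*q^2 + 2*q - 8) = (q + 6)/(q - 1)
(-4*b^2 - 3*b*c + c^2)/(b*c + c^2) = (-4*b + c)/c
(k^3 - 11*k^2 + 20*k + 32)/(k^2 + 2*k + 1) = (k^2 - 12*k + 32)/(k + 1)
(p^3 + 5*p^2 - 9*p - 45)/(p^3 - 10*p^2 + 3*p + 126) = (p^2 + 2*p - 15)/(p^2 - 13*p + 42)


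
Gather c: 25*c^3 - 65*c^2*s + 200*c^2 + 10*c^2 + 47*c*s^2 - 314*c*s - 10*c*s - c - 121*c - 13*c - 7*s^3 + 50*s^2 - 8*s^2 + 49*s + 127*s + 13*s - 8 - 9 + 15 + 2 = 25*c^3 + c^2*(210 - 65*s) + c*(47*s^2 - 324*s - 135) - 7*s^3 + 42*s^2 + 189*s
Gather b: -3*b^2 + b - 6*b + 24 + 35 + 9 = -3*b^2 - 5*b + 68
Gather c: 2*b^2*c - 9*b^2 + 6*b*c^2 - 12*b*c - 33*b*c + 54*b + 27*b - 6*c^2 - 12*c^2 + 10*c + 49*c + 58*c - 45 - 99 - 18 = -9*b^2 + 81*b + c^2*(6*b - 18) + c*(2*b^2 - 45*b + 117) - 162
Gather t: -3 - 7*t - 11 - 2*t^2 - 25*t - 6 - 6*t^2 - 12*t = -8*t^2 - 44*t - 20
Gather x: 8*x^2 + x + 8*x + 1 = 8*x^2 + 9*x + 1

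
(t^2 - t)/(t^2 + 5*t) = (t - 1)/(t + 5)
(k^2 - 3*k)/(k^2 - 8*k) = (k - 3)/(k - 8)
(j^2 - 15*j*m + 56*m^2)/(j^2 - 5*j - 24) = (-j^2 + 15*j*m - 56*m^2)/(-j^2 + 5*j + 24)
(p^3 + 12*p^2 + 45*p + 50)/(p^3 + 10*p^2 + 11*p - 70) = (p^2 + 7*p + 10)/(p^2 + 5*p - 14)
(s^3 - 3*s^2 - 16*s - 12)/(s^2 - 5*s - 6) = s + 2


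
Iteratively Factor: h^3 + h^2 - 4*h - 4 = (h + 2)*(h^2 - h - 2) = (h + 1)*(h + 2)*(h - 2)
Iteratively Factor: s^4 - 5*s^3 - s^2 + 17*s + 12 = (s - 4)*(s^3 - s^2 - 5*s - 3) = (s - 4)*(s + 1)*(s^2 - 2*s - 3) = (s - 4)*(s + 1)^2*(s - 3)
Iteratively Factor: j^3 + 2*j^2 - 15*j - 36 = (j + 3)*(j^2 - j - 12) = (j + 3)^2*(j - 4)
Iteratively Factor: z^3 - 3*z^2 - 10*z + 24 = (z + 3)*(z^2 - 6*z + 8) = (z - 4)*(z + 3)*(z - 2)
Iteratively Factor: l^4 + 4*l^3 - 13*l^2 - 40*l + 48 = (l - 3)*(l^3 + 7*l^2 + 8*l - 16) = (l - 3)*(l - 1)*(l^2 + 8*l + 16) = (l - 3)*(l - 1)*(l + 4)*(l + 4)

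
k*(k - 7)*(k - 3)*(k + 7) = k^4 - 3*k^3 - 49*k^2 + 147*k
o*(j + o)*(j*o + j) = j^2*o^2 + j^2*o + j*o^3 + j*o^2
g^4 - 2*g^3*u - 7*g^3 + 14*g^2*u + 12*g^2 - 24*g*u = g*(g - 4)*(g - 3)*(g - 2*u)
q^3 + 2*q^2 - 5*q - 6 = (q - 2)*(q + 1)*(q + 3)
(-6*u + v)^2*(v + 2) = 36*u^2*v + 72*u^2 - 12*u*v^2 - 24*u*v + v^3 + 2*v^2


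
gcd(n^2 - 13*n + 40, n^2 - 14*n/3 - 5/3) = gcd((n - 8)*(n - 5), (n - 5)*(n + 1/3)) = n - 5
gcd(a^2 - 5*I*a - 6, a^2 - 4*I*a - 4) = a - 2*I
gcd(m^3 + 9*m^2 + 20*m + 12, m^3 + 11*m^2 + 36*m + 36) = m^2 + 8*m + 12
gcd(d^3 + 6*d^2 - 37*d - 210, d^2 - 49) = d + 7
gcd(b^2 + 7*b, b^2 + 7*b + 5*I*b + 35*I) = b + 7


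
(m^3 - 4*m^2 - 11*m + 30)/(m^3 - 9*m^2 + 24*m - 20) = (m + 3)/(m - 2)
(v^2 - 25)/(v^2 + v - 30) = (v + 5)/(v + 6)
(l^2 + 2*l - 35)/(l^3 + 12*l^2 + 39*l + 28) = (l - 5)/(l^2 + 5*l + 4)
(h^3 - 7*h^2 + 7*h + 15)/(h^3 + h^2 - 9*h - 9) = (h - 5)/(h + 3)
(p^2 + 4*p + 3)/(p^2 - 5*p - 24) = (p + 1)/(p - 8)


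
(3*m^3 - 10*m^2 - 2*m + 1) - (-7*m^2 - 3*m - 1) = 3*m^3 - 3*m^2 + m + 2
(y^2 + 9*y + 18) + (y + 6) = y^2 + 10*y + 24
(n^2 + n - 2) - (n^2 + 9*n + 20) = -8*n - 22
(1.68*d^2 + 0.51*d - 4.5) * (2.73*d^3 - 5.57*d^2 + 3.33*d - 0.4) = 4.5864*d^5 - 7.9653*d^4 - 9.5313*d^3 + 26.0913*d^2 - 15.189*d + 1.8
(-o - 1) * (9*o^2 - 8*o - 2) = -9*o^3 - o^2 + 10*o + 2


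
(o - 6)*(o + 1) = o^2 - 5*o - 6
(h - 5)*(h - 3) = h^2 - 8*h + 15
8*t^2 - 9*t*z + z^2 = (-8*t + z)*(-t + z)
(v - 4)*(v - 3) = v^2 - 7*v + 12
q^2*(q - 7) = q^3 - 7*q^2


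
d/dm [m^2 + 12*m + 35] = 2*m + 12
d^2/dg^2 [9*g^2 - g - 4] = 18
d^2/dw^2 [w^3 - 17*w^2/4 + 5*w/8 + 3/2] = 6*w - 17/2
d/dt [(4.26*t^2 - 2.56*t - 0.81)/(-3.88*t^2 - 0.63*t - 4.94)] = (-12.6166*t^2 - 48.3744*t + 12.1361)/(15.0544*t^4 + 4.8888*t^3 + 38.7313*t^2 + 6.2244*t + 24.4036)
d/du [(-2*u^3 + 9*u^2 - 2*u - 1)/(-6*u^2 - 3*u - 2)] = (12*u^4 + 12*u^3 - 27*u^2 - 48*u + 1)/(36*u^4 + 36*u^3 + 33*u^2 + 12*u + 4)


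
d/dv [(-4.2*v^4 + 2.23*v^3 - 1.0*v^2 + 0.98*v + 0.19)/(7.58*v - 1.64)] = (-95.508*v^4 + 61.3588*v^3 - 18.5516*v^2 + 3.28*v - 3.0474)/(57.4564*v^2 - 24.8624*v + 2.6896)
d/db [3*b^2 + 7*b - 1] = 6*b + 7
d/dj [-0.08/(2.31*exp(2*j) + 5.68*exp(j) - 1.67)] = (0.3696*exp(j) + 0.4544)*exp(j)/(2.31*exp(2*j) + 5.68*exp(j) - 1.67)^2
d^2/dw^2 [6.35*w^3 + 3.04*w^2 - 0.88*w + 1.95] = 38.1*w + 6.08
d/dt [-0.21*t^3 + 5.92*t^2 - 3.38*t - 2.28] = -0.63*t^2 + 11.84*t - 3.38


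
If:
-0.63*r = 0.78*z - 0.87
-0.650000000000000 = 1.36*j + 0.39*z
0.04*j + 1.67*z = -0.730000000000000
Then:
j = -0.36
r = 1.91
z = -0.43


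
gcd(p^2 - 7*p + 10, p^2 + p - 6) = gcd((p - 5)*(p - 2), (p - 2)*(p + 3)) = p - 2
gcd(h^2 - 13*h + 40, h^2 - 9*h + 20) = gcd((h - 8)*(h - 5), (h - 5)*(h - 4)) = h - 5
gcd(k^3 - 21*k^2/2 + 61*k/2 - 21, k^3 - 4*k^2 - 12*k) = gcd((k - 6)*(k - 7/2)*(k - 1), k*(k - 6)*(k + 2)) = k - 6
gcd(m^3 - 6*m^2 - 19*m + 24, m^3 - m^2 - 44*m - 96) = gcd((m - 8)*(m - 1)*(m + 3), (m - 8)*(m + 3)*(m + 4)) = m^2 - 5*m - 24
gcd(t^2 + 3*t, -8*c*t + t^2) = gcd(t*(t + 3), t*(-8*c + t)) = t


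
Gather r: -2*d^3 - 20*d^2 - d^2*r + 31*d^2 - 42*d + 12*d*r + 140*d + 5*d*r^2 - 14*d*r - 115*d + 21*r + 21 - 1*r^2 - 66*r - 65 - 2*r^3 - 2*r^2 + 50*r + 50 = -2*d^3 + 11*d^2 - 17*d - 2*r^3 + r^2*(5*d - 3) + r*(-d^2 - 2*d + 5) + 6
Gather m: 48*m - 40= 48*m - 40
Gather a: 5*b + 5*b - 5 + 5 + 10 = 10*b + 10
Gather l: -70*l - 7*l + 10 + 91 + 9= 110 - 77*l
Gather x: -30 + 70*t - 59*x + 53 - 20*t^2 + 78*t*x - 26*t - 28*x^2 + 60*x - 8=-20*t^2 + 44*t - 28*x^2 + x*(78*t + 1) + 15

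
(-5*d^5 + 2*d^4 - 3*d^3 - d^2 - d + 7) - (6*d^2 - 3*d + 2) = -5*d^5 + 2*d^4 - 3*d^3 - 7*d^2 + 2*d + 5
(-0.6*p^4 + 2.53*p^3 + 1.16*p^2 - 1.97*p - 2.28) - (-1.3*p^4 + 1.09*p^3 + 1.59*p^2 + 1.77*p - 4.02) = 0.7*p^4 + 1.44*p^3 - 0.43*p^2 - 3.74*p + 1.74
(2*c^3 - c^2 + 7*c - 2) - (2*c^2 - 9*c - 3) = 2*c^3 - 3*c^2 + 16*c + 1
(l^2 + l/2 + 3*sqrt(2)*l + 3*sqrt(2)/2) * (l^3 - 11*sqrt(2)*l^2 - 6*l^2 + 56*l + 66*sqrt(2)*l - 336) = l^5 - 8*sqrt(2)*l^4 - 11*l^4/2 - 13*l^3 + 44*sqrt(2)*l^3 + 55*l^2 + 192*sqrt(2)*l^2 - 924*sqrt(2)*l + 30*l - 504*sqrt(2)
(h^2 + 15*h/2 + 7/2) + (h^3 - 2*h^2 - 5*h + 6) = h^3 - h^2 + 5*h/2 + 19/2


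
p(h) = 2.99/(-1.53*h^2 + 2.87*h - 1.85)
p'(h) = 2.99*(3.06*h - 2.87)/(-1.53*h^2 + 2.87*h - 1.85)^2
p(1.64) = -2.38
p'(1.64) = 4.06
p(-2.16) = -0.20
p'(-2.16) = -0.12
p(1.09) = -5.54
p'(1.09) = 4.78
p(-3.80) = -0.09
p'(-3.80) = -0.04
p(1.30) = -4.24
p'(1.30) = 6.67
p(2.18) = -1.04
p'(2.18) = 1.38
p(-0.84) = -0.56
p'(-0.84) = -0.57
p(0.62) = -4.54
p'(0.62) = -6.70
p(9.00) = -0.03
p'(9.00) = 0.01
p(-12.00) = -0.01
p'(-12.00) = -0.00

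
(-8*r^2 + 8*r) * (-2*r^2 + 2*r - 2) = 16*r^4 - 32*r^3 + 32*r^2 - 16*r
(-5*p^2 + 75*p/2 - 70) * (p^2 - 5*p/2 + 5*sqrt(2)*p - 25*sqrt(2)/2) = -5*p^4 - 25*sqrt(2)*p^3 + 50*p^3 - 655*p^2/4 + 250*sqrt(2)*p^2 - 3275*sqrt(2)*p/4 + 175*p + 875*sqrt(2)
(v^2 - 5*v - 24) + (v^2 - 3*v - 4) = 2*v^2 - 8*v - 28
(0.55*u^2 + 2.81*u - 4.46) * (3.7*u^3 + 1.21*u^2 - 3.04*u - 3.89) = 2.035*u^5 + 11.0625*u^4 - 14.7739*u^3 - 16.0785*u^2 + 2.6275*u + 17.3494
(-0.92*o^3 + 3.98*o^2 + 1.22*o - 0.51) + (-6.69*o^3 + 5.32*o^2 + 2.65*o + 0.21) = -7.61*o^3 + 9.3*o^2 + 3.87*o - 0.3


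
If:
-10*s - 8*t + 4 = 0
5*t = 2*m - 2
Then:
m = 5*t/2 + 1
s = 2/5 - 4*t/5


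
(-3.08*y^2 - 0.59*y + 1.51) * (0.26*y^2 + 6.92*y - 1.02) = -0.8008*y^4 - 21.467*y^3 - 0.5486*y^2 + 11.051*y - 1.5402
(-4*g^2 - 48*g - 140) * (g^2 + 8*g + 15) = -4*g^4 - 80*g^3 - 584*g^2 - 1840*g - 2100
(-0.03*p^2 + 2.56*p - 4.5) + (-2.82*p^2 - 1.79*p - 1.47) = -2.85*p^2 + 0.77*p - 5.97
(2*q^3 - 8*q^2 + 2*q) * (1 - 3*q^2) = -6*q^5 + 24*q^4 - 4*q^3 - 8*q^2 + 2*q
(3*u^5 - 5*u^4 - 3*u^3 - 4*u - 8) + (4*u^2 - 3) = 3*u^5 - 5*u^4 - 3*u^3 + 4*u^2 - 4*u - 11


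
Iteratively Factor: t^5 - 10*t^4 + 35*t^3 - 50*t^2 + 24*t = (t - 1)*(t^4 - 9*t^3 + 26*t^2 - 24*t) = (t - 3)*(t - 1)*(t^3 - 6*t^2 + 8*t) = (t - 4)*(t - 3)*(t - 1)*(t^2 - 2*t) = (t - 4)*(t - 3)*(t - 2)*(t - 1)*(t)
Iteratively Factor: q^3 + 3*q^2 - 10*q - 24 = (q + 2)*(q^2 + q - 12) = (q - 3)*(q + 2)*(q + 4)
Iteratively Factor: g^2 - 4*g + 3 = (g - 3)*(g - 1)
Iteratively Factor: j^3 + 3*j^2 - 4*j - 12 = (j + 2)*(j^2 + j - 6) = (j + 2)*(j + 3)*(j - 2)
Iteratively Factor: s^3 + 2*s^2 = (s + 2)*(s^2) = s*(s + 2)*(s)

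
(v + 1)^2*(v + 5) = v^3 + 7*v^2 + 11*v + 5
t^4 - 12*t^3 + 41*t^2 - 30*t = t*(t - 6)*(t - 5)*(t - 1)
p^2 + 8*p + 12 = (p + 2)*(p + 6)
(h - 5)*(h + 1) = h^2 - 4*h - 5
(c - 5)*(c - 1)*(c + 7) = c^3 + c^2 - 37*c + 35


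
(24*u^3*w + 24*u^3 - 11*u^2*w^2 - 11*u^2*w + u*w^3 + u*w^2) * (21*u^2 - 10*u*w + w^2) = 504*u^5*w + 504*u^5 - 471*u^4*w^2 - 471*u^4*w + 155*u^3*w^3 + 155*u^3*w^2 - 21*u^2*w^4 - 21*u^2*w^3 + u*w^5 + u*w^4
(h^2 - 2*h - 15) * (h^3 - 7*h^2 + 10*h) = h^5 - 9*h^4 + 9*h^3 + 85*h^2 - 150*h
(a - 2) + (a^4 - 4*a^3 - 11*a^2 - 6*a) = a^4 - 4*a^3 - 11*a^2 - 5*a - 2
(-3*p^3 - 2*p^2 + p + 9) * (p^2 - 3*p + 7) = -3*p^5 + 7*p^4 - 14*p^3 - 8*p^2 - 20*p + 63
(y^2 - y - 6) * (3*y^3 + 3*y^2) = 3*y^5 - 21*y^3 - 18*y^2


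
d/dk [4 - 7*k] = -7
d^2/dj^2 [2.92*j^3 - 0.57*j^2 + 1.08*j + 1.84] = 17.52*j - 1.14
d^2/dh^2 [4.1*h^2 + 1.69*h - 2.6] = 8.20000000000000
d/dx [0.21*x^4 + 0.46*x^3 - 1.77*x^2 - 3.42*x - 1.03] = 0.84*x^3 + 1.38*x^2 - 3.54*x - 3.42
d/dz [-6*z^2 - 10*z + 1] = -12*z - 10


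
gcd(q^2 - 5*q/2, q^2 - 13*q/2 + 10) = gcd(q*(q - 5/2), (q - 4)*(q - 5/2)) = q - 5/2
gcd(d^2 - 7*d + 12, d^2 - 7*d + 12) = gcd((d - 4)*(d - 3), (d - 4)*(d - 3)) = d^2 - 7*d + 12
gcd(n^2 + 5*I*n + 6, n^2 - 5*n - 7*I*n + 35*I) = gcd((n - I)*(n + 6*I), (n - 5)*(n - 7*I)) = 1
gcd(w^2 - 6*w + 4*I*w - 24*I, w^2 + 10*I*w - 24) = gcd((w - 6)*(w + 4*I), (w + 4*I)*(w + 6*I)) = w + 4*I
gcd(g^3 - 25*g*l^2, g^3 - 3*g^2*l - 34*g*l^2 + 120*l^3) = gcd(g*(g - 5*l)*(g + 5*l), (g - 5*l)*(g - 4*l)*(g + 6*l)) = g - 5*l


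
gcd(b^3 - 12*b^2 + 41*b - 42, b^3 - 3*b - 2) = b - 2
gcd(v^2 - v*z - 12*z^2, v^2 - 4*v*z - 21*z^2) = v + 3*z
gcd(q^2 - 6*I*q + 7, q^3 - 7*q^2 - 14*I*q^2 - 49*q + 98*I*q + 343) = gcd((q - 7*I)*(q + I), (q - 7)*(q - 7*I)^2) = q - 7*I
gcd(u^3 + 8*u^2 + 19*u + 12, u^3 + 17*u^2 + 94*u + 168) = u + 4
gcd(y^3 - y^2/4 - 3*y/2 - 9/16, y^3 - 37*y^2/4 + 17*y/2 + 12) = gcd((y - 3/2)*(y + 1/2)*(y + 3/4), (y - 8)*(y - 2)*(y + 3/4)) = y + 3/4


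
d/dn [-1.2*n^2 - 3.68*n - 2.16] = -2.4*n - 3.68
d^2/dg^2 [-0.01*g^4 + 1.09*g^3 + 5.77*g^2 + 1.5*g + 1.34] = -0.12*g^2 + 6.54*g + 11.54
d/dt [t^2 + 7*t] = 2*t + 7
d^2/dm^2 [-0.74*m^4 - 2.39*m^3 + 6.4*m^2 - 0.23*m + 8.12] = -8.88*m^2 - 14.34*m + 12.8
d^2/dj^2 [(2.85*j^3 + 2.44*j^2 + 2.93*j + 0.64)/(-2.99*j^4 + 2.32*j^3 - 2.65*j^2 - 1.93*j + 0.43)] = (-50.9585700000001*j^9 - 130.883064*j^8 - 77.2873140000002*j^7 + 418.371802*j^6 - 96.2739059999999*j^5 - 29.8095420000001*j^4 - 63.2403820000001*j^3 + 12.938034*j^2 - 39.003096*j - 11.991958)/(26.730899*j^12 - 62.223096*j^11 + 119.353923*j^10 - 71.019109*j^9 + 13.921032*j^8 + 91.93857*j^7 - 46.557788*j^6 + 15.708405*j^5 + 33.764691*j^4 - 7.293257*j^3 - 3.335166*j^2 + 1.070571*j - 0.079507)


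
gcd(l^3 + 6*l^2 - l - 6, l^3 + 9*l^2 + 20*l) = 1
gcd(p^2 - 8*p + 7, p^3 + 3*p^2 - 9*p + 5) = p - 1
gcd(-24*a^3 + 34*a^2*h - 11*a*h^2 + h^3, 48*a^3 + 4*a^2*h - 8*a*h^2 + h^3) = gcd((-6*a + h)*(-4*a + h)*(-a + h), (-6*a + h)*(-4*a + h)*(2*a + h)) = 24*a^2 - 10*a*h + h^2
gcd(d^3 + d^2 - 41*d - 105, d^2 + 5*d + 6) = d + 3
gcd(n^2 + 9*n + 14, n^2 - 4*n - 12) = n + 2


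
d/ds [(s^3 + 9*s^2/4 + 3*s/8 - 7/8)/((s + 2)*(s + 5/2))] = (16*s^4 + 144*s^3 + 396*s^2 + 388*s + 93)/(4*(4*s^4 + 36*s^3 + 121*s^2 + 180*s + 100))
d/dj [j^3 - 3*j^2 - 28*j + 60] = 3*j^2 - 6*j - 28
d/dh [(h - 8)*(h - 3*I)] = 2*h - 8 - 3*I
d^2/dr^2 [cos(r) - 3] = -cos(r)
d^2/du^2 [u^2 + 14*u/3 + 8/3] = 2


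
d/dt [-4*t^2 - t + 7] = -8*t - 1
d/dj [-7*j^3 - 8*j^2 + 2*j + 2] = -21*j^2 - 16*j + 2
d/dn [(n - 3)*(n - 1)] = 2*n - 4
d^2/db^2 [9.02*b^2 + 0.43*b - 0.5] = 18.0400000000000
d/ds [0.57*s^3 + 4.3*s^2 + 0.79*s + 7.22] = 1.71*s^2 + 8.6*s + 0.79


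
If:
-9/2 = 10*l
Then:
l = -9/20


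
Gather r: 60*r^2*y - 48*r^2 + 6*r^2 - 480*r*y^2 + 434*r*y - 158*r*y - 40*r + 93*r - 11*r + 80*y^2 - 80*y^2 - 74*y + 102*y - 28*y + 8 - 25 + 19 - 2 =r^2*(60*y - 42) + r*(-480*y^2 + 276*y + 42)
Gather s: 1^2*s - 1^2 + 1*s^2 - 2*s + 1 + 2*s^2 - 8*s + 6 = 3*s^2 - 9*s + 6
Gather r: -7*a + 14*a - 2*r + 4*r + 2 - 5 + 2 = 7*a + 2*r - 1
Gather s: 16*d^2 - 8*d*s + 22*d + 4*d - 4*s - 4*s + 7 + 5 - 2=16*d^2 + 26*d + s*(-8*d - 8) + 10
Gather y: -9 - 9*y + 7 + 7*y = -2*y - 2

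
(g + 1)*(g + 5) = g^2 + 6*g + 5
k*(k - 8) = k^2 - 8*k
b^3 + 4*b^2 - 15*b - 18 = (b - 3)*(b + 1)*(b + 6)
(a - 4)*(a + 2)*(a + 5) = a^3 + 3*a^2 - 18*a - 40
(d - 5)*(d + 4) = d^2 - d - 20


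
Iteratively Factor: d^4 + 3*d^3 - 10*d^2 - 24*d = (d + 4)*(d^3 - d^2 - 6*d) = (d - 3)*(d + 4)*(d^2 + 2*d) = (d - 3)*(d + 2)*(d + 4)*(d)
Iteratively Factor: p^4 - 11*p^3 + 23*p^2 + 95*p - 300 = (p + 3)*(p^3 - 14*p^2 + 65*p - 100) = (p - 5)*(p + 3)*(p^2 - 9*p + 20) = (p - 5)^2*(p + 3)*(p - 4)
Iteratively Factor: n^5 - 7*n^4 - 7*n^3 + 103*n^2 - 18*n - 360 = (n - 3)*(n^4 - 4*n^3 - 19*n^2 + 46*n + 120) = (n - 5)*(n - 3)*(n^3 + n^2 - 14*n - 24) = (n - 5)*(n - 3)*(n + 3)*(n^2 - 2*n - 8) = (n - 5)*(n - 4)*(n - 3)*(n + 3)*(n + 2)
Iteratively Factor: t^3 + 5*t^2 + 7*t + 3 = (t + 1)*(t^2 + 4*t + 3) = (t + 1)*(t + 3)*(t + 1)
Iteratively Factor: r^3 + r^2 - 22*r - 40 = (r - 5)*(r^2 + 6*r + 8) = (r - 5)*(r + 4)*(r + 2)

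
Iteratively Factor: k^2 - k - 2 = (k - 2)*(k + 1)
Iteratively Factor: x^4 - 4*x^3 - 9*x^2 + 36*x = (x + 3)*(x^3 - 7*x^2 + 12*x) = (x - 3)*(x + 3)*(x^2 - 4*x) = x*(x - 3)*(x + 3)*(x - 4)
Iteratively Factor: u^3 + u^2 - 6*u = (u + 3)*(u^2 - 2*u) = (u - 2)*(u + 3)*(u)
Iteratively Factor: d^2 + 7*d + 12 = (d + 4)*(d + 3)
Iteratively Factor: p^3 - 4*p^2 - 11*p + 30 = (p - 5)*(p^2 + p - 6) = (p - 5)*(p + 3)*(p - 2)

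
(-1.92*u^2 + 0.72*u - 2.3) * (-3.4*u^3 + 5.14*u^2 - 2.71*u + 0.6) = 6.528*u^5 - 12.3168*u^4 + 16.724*u^3 - 14.9252*u^2 + 6.665*u - 1.38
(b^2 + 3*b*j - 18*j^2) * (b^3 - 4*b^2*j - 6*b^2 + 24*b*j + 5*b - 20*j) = b^5 - b^4*j - 6*b^4 - 30*b^3*j^2 + 6*b^3*j + 5*b^3 + 72*b^2*j^3 + 180*b^2*j^2 - 5*b^2*j - 432*b*j^3 - 150*b*j^2 + 360*j^3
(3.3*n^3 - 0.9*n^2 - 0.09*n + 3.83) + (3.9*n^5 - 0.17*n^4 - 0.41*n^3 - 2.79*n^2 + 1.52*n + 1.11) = 3.9*n^5 - 0.17*n^4 + 2.89*n^3 - 3.69*n^2 + 1.43*n + 4.94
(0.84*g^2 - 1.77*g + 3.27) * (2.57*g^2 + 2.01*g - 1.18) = 2.1588*g^4 - 2.8605*g^3 + 3.855*g^2 + 8.6613*g - 3.8586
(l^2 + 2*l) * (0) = 0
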